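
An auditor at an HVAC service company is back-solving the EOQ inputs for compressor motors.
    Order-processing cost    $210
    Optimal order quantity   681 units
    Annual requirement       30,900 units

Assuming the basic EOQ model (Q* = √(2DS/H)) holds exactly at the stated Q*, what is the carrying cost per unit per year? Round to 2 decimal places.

$27.98

EOQ relation: Q² = 2DS/H, so rearrange for the unknown.
H = 2DS / Q² = 2 × 30,900 × 210 / 681² = 27.9842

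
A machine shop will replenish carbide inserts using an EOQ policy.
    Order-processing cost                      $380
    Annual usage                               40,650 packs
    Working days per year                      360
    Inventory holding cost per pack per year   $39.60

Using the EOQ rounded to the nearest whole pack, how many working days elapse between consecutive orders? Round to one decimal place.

7.8 days

EOQ = √(2DS/H) = √(2 × 40,650 × 380 / 39.6)
    = √(780,151.52) ≈ 883.26 → Q = 883 packs
Days between orders = 360 / (D/Q) = 360 / 46.036 ≈ 7.820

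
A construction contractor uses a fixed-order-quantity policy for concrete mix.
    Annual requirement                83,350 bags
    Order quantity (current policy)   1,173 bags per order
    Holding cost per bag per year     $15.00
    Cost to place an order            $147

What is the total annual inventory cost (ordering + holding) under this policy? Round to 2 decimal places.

$19,242.90

Annual ordering cost = (D/Q)·S = (83,350/1,173) × 147 = $10,445.40
Annual holding cost  = (Q/2)·H = (1,173/2) × 15 = $8,797.50
Total = $10,445.40 + $8,797.50 = $19,242.90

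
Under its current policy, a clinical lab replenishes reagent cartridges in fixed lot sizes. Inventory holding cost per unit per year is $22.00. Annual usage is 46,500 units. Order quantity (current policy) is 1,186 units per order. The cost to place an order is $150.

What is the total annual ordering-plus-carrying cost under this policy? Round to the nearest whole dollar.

Annual ordering cost = (D/Q)·S = (46,500/1,186) × 150 = $5,881.11
Annual holding cost  = (Q/2)·H = (1,186/2) × 22 = $13,046.00
Total = $5,881.11 + $13,046.00 = $18,927.11

$18,927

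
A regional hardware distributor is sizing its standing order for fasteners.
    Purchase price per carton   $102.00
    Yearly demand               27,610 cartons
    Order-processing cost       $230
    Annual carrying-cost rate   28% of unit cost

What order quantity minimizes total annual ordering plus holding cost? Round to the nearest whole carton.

Holding cost per carton per year: H = 28% × $102 = $28.5600
Optimal lot size Q* = (2 × 27,610 × $230 / $28.56)^½ ≈ 666.86

667 cartons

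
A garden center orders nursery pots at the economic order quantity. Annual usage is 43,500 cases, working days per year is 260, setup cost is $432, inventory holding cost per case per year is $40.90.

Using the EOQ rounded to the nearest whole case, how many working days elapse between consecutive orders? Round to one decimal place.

Q* = √(2·D·S / H) = √(2·43,500·432 / 40.9) = √918,924.2 ≈ 958.61 → Q = 959 cases
Days between orders = 260 / (D/Q) = 260 / 45.360 ≈ 5.732

5.7 days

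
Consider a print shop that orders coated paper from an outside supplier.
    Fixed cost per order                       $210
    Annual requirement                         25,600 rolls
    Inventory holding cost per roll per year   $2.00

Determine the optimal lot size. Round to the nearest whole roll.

EOQ = √(2DS/H) = √(2 × 25,600 × 210 / 2)
    = √(5,376,000.00) ≈ 2,318.62

2,319 rolls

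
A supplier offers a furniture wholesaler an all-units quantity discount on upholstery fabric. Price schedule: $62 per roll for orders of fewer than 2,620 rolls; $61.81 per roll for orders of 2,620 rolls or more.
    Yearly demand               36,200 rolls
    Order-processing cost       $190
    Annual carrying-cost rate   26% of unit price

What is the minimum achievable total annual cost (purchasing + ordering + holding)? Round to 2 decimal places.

H₁ = 26%×$62 = $16.1200;  H₂ = 26%×$61.81 = $16.0706
EOQ₁ = √(2×36,200×190/16.1200) = 923.77  (< 2,620, feasible at tier 1)
EOQ₂ = √(2×36,200×190/16.0706) = 925.19  (< 2,620 → use Q = 2,620 at tier-2 price)
TC(tier 1 (EOQ₁), Q≈923.8) = $2,259,291.16
TC(tier 2, Q≈2,620.0) = $2,261,199.68
Minimum at tier 1 (EOQ₁): $2,259,291.16

$2,259,291.16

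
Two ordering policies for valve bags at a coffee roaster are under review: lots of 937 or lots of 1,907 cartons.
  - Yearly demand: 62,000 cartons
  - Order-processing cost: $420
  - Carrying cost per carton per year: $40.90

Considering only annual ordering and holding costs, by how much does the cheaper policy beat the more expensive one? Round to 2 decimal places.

$5,700.63

TC(Q) = (D/Q)S + (Q/2)H
TC(937) = (62,000/937)×420 + (937/2)×40.9 = $46,952.47
TC(1,907) = (62,000/1,907)×420 + (1,907/2)×40.9 = $52,653.11
Cheaper: Q = 937.  Difference = $5,700.63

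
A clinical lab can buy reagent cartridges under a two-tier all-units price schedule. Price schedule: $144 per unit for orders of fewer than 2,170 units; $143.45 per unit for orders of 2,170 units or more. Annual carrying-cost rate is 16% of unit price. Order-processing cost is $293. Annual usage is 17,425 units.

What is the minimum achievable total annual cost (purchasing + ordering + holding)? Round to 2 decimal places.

H₁ = 16%×$144 = $23.0400;  H₂ = 16%×$143.45 = $22.9520
EOQ₁ = √(2×17,425×293/23.0400) = 665.72  (< 2,170, feasible at tier 1)
EOQ₂ = √(2×17,425×293/22.9520) = 667.00  (< 2,170 → use Q = 2,170 at tier-2 price)
TC(tier 1 (EOQ₁), Q≈665.7) = $2,524,538.27
TC(tier 2, Q≈2,170.0) = $2,526,871.95
Minimum at tier 1 (EOQ₁): $2,524,538.27

$2,524,538.27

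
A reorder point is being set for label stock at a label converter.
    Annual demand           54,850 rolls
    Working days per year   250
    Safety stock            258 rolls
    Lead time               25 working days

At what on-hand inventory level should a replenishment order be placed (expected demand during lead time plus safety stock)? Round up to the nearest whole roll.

5,743 rolls

Daily demand d = 54,850 / 250 = 219.400 rolls/day
Demand during lead time = 219.400 × 25 = 5,485.00
Reorder point = 5,485.00 + 258 = 5,743.00 → round up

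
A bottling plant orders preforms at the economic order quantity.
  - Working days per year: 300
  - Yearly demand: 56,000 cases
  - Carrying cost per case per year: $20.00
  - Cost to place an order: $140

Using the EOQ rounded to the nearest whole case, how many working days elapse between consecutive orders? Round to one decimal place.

4.7 days

Optimal lot size Q* = (2 × 56,000 × $140 / $20)^½ ≈ 885.44 → Q = 885 cases
Cycle time = (working days × Q)/D = (300 × 885) / 56,000 = 4.741 days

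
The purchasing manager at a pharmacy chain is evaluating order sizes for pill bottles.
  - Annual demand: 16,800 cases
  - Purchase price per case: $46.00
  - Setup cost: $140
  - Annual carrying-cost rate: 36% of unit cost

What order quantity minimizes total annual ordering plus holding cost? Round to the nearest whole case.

533 cases

H = i·C = 0.36 × $46 = $16.5600 per case-year
Q* = √(2·D·S / H) = √(2·16,800·140 / 16.56) = √284,058.0 ≈ 532.97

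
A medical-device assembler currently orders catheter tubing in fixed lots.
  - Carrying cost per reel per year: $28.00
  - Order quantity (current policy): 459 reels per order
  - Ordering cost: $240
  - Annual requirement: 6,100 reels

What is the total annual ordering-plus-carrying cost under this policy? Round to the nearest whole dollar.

Ordering: D/Q × S = 6,100/459 × $240 = $3,189.54
Holding:  Q/2 × H = 459/2 × $28 = $6,426.00
Total = $3,189.54 + $6,426.00 = $9,615.54

$9,616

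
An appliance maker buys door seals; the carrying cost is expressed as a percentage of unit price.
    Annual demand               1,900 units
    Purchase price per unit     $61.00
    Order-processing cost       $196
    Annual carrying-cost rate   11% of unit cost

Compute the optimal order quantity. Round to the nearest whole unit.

333 units

Holding cost per unit per year: H = 11% × $61 = $6.7100
Q* = √(2·D·S / H) = √(2·1,900·196 / 6.71) = √110,998.5 ≈ 333.16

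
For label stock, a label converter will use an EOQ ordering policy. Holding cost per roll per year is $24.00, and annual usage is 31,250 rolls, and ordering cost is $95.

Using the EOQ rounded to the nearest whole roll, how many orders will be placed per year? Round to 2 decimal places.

Q* = √(2·D·S / H) = √(2·31,250·95 / 24) = √247,395.8 ≈ 497.39 → Q = 497
Orders per year = D/Q = 31,250 / 497 = 62.877

62.88 orders per year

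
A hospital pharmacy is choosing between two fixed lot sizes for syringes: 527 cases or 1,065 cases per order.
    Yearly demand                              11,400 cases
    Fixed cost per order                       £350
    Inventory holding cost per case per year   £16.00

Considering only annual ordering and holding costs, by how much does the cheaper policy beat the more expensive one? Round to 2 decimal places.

TC(Q) = (D/Q)S + (Q/2)H
TC(527) = (11,400/527)×350 + (527/2)×16 = £11,787.16
TC(1,065) = (11,400/1,065)×350 + (1,065/2)×16 = £12,266.48
|ΔTC| = |£11,787.16 − £12,266.48| = £479.32

£479.32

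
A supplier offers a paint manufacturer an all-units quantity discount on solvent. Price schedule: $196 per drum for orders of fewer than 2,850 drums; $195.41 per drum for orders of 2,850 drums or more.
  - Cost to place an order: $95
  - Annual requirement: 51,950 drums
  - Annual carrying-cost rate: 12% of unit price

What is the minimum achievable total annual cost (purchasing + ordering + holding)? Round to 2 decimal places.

H₁ = 12%×$196 = $23.5200;  H₂ = 12%×$195.41 = $23.4492
EOQ₁ = √(2×51,950×95/23.5200) = 647.81  (< 2,850, feasible at tier 1)
EOQ₂ = √(2×51,950×95/23.4492) = 648.79  (< 2,850 → use Q = 2,850 at tier-2 price)
TC(tier 1 (EOQ₁), Q≈647.8) = $10,197,436.61
TC(tier 2, Q≈2,850.0) = $10,186,696.28
Minimum at tier 2: $10,186,696.28

$10,186,696.28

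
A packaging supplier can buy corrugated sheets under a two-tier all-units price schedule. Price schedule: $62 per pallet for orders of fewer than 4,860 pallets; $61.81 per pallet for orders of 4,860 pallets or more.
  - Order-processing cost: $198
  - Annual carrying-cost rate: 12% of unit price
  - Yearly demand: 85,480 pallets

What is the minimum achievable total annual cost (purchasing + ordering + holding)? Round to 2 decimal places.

H₁ = 12%×$62 = $7.4400;  H₂ = 12%×$61.81 = $7.4172
EOQ₁ = √(2×85,480×198/7.4400) = 2,133.01  (< 4,860, feasible at tier 1)
EOQ₂ = √(2×85,480×198/7.4172) = 2,136.29  (< 4,860 → use Q = 4,860 at tier-2 price)
TC(tier 1 (EOQ₁), Q≈2,133.0) = $5,315,629.61
TC(tier 2, Q≈4,860.0) = $5,305,025.11
Minimum at tier 2: $5,305,025.11

$5,305,025.11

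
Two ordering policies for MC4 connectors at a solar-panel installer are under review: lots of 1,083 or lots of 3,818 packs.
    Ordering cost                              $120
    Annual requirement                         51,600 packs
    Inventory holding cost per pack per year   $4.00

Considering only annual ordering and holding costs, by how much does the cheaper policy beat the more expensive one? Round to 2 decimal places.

$1,374.34

TC(Q) = (D/Q)S + (Q/2)H
TC(1,083) = (51,600/1,083)×120 + (1,083/2)×4 = $7,883.45
TC(3,818) = (51,600/3,818)×120 + (3,818/2)×4 = $9,257.79
Lots of 1,083 are cheaper by $1,374.34.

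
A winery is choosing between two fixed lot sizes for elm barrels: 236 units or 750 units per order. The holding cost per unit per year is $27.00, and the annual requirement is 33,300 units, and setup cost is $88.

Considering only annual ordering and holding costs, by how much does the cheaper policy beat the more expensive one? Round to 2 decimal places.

For each Q, cost = (D/Q)·S + (Q/2)·H.
TC(236) = (33,300/236)×88 + (236/2)×27 = $15,602.95
TC(750) = (33,300/750)×88 + (750/2)×27 = $14,032.20
Lots of 750 are cheaper by $1,570.75.

$1,570.75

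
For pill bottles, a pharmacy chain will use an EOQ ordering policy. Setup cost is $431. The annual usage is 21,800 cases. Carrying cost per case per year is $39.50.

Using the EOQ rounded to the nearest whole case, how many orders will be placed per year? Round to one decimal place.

31.6 orders per year

EOQ = √(2DS/H) = √(2 × 21,800 × 431 / 39.5)
    = √(475,736.71) ≈ 689.74 → Q = 690
N = D/Q = 21,800/690 ≈ 31.594 orders/yr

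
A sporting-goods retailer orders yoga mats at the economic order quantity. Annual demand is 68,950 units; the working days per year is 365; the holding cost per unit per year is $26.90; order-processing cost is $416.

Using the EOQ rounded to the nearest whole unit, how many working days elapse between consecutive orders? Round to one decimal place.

2DS/H = 2·68,950·416/26.9 = 2,132,579.93
EOQ = √2,132,579.93 ≈ 1,460.34 → Q = 1,460 units
Days between orders = 365 / (D/Q) = 365 / 47.226 ≈ 7.729

7.7 days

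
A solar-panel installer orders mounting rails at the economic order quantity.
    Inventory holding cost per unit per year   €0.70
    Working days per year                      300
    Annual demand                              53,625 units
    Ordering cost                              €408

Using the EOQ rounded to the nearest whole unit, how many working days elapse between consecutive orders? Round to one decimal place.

44.2 days

EOQ = √(2DS/H) = √(2 × 53,625 × 408 / 0.7)
    = √(62,511,428.57) ≈ 7,906.42 → Q = 7,906 units
Days between orders = 300 / (D/Q) = 300 / 6.783 ≈ 44.229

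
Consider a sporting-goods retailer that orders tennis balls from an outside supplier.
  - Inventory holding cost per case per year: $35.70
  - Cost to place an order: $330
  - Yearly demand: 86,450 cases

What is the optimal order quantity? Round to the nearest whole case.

1,264 cases

Q* = √(2·D·S / H) = √(2·86,450·330 / 35.7) = √1,598,235.3 ≈ 1,264.21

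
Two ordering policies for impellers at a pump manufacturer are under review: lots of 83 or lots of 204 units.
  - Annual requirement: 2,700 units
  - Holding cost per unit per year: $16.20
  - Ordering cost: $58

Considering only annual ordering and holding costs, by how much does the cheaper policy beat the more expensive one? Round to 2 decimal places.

TC(Q) = (D/Q)S + (Q/2)H
TC(83) = (2,700/83)×58 + (83/2)×16.2 = $2,559.05
TC(204) = (2,700/204)×58 + (204/2)×16.2 = $2,420.05
|ΔTC| = |$2,559.05 − $2,420.05| = $139.00

$139.00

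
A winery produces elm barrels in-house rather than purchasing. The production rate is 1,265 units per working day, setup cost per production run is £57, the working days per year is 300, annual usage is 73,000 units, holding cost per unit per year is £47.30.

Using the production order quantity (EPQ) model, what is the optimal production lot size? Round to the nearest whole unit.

Daily demand d = 73,000/300 = 243.333; p = 1265; 1 − d/p = 0.80764
EPQ = √(2DS / (H(1 − d/p)))
    = √(2 × 73,000 × 57 / (47.3 × 0.80764)) ≈ 466.74

467 units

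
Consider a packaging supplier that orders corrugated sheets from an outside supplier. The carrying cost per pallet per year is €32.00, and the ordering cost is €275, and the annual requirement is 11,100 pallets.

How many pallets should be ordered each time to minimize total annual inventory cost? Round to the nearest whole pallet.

Q* = √(2·D·S / H) = √(2·11,100·275 / 32) = √190,781.2 ≈ 436.79

437 pallets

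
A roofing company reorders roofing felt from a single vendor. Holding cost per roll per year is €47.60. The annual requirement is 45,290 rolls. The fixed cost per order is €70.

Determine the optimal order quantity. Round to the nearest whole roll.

365 rolls

EOQ = √(2DS/H) = √(2 × 45,290 × 70 / 47.6)
    = √(133,205.88) ≈ 364.97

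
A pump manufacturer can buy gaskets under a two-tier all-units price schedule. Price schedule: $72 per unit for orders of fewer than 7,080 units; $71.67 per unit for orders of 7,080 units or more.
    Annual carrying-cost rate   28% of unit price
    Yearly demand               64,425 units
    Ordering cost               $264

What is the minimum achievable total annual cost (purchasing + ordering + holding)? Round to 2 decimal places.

H₁ = 28%×$72 = $20.1600;  H₂ = 28%×$71.67 = $20.0676
EOQ₁ = √(2×64,425×264/20.1600) = 1,298.97  (< 7,080, feasible at tier 1)
EOQ₂ = √(2×64,425×264/20.0676) = 1,301.96  (< 7,080 → use Q = 7,080 at tier-2 price)
TC(tier 1 (EOQ₁), Q≈1,299.0) = $4,664,787.22
TC(tier 2, Q≈7,080.0) = $4,690,781.34
Minimum at tier 1 (EOQ₁): $4,664,787.22

$4,664,787.22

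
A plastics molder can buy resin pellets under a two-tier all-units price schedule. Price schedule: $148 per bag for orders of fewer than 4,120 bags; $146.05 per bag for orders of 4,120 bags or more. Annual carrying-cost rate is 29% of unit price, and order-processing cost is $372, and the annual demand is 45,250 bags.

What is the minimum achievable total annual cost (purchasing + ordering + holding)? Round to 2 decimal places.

$6,700,098.45

H₁ = 29%×$148 = $42.9200;  H₂ = 29%×$146.05 = $42.3545
EOQ₁ = √(2×45,250×372/42.9200) = 885.66  (< 4,120, feasible at tier 1)
EOQ₂ = √(2×45,250×372/42.3545) = 891.55  (< 4,120 → use Q = 4,120 at tier-2 price)
TC(tier 1 (EOQ₁), Q≈885.7) = $6,735,012.43
TC(tier 2, Q≈4,120.0) = $6,700,098.45
Minimum at tier 2: $6,700,098.45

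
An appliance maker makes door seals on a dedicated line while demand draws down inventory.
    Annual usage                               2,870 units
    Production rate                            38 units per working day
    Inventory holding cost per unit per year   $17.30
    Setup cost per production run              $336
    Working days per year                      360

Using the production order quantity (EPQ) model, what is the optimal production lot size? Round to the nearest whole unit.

376 units

Daily demand d = 2,870/360 = 7.972; p = 38; 1 − d/p = 0.79020
EPQ = √(2DS / (H(1 − d/p)))
    = √(2 × 2,870 × 336 / (17.3 × 0.79020)) ≈ 375.61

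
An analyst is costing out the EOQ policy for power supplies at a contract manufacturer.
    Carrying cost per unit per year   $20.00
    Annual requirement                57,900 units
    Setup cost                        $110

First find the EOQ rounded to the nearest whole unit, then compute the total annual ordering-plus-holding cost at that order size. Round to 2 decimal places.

Q* = √(2·D·S / H) = √(2·57,900·110 / 20) = √636,900.0 ≈ 798.06 → Q = 798 units
Ordering: D/Q × S = 57,900/798 × $110 = $7,981.20
Holding:  Q/2 × H = 798/2 × $20 = $7,980.00
Total = $7,981.20 + $7,980.00 = $15,961.20

$15,961.20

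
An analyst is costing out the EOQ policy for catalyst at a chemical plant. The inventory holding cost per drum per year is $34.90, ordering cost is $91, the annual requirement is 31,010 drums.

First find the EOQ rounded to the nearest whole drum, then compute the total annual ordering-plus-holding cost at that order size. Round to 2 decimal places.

Q* = √(2·D·S / H) = √(2·31,010·91 / 34.9) = √161,714.0 ≈ 402.14 → Q = 402 drums
Ordering: D/Q × S = 31,010/402 × $91 = $7,019.68
Holding:  Q/2 × H = 402/2 × $34.9 = $7,014.90
Total = $7,019.68 + $7,014.90 = $14,034.58

$14,034.58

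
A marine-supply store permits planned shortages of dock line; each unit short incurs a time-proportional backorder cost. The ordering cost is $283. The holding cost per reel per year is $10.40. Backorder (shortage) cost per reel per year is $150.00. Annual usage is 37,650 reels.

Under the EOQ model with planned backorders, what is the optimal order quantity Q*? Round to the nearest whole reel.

Q* = √(2DS/H) · √((H + b)/b)
   = √(2 × 37,650 × 283 / 10.4) · √((10.4 + 150) / 150)
   = 1,431.443 × 1.0341 ≈ 1,480.23

1,480 reels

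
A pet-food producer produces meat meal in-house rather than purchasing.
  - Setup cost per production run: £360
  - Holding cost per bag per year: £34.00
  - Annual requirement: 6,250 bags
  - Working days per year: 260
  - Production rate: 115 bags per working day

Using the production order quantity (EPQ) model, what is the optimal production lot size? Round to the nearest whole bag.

409 bags

Daily demand d = 6,250/260 = 24.038; p = 115; 1 − d/p = 0.79097
EPQ = √(2DS / (H(1 − d/p)))
    = √(2 × 6,250 × 360 / (34 × 0.79097)) ≈ 409.06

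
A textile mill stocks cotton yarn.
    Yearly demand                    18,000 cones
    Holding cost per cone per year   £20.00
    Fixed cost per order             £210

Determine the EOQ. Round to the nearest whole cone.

EOQ = √(2DS/H) = √(2 × 18,000 × 210 / 20)
    = √(378,000.00) ≈ 614.82

615 cones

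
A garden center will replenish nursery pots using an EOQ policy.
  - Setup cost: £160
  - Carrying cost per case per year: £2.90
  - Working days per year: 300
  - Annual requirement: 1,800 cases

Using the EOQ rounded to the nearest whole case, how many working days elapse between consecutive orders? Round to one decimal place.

74.3 days

Optimal lot size Q* = (2 × 1,800 × £160 / £2.9)^½ ≈ 445.67 → Q = 446 cases
Cycle time = (working days × Q)/D = (300 × 446) / 1,800 = 74.333 days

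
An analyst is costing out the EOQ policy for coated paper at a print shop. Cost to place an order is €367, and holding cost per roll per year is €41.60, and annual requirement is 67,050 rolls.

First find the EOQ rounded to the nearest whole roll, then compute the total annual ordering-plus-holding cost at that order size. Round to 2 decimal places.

Q* = √(2·D·S / H) = √(2·67,050·367 / 41.6) = √1,183,045.7 ≈ 1,087.68 → Q = 1,088 rolls
Annual ordering cost = (D/Q)·S = (67,050/1,088) × 367 = €22,617.05
Annual holding cost  = (Q/2)·H = (1,088/2) × 41.6 = €22,630.40
Total = €22,617.05 + €22,630.40 = €45,247.45

€45,247.45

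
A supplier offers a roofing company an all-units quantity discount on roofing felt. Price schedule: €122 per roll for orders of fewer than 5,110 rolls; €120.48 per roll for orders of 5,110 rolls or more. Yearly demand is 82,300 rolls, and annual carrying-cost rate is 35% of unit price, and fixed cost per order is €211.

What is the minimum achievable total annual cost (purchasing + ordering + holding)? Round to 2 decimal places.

H₁ = 35%×€122 = €42.7000;  H₂ = 35%×€120.48 = €42.1680
EOQ₁ = √(2×82,300×211/42.7000) = 901.87  (< 5,110, feasible at tier 1)
EOQ₂ = √(2×82,300×211/42.1680) = 907.54  (< 5,110 → use Q = 5,110 at tier-2 price)
TC(tier 1 (EOQ₁), Q≈901.9) = €10,079,109.70
TC(tier 2, Q≈5,110.0) = €10,026,641.54
Minimum at tier 2: €10,026,641.54

€10,026,641.54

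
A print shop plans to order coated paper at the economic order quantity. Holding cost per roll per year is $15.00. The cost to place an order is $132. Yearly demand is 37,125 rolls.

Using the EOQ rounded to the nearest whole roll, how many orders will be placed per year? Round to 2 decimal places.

45.95 orders per year

EOQ = √(2DS/H) = √(2 × 37,125 × 132 / 15)
    = √(653,400.00) ≈ 808.33 → Q = 808
N = D/Q = 37,125/808 ≈ 45.947 orders/yr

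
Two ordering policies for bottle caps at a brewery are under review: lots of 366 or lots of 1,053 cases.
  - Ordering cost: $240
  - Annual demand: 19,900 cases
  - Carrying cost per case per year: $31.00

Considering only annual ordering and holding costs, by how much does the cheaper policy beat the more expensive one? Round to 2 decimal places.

TC(Q) = (D/Q)S + (Q/2)H
TC(366) = (19,900/366)×240 + (366/2)×31 = $18,722.18
TC(1,053) = (19,900/1,053)×240 + (1,053/2)×31 = $20,857.11
Cheaper: Q = 366.  Difference = $2,134.93

$2,134.93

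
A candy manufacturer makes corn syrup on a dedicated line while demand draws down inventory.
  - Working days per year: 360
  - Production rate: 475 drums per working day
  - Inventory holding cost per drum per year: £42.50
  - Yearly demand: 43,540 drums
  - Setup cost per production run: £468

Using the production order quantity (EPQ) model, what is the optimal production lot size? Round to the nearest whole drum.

Daily demand d = 43,540/360 = 120.944; p = 475; 1 − d/p = 0.74538
EPQ = √(2DS / (H(1 − d/p)))
    = √(2 × 43,540 × 468 / (42.5 × 0.74538)) ≈ 1,134.22

1,134 drums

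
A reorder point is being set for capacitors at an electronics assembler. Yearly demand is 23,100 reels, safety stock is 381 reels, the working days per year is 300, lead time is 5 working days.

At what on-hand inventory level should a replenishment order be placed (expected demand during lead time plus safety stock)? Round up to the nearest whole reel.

Daily demand d = 23,100 / 300 = 77.000 reels/day
Demand during lead time = 77.000 × 5 = 385.00
Reorder point = 385.00 + 381 = 766.00 → round up

766 reels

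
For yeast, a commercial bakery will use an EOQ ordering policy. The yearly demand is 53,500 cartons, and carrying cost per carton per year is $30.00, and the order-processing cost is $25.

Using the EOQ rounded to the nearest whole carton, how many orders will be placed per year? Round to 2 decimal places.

EOQ = √(2DS/H) = √(2 × 53,500 × 25 / 30)
    = √(89,166.67) ≈ 298.61 → Q = 299
Orders per year = D/Q = 53,500 / 299 = 178.930

178.93 orders per year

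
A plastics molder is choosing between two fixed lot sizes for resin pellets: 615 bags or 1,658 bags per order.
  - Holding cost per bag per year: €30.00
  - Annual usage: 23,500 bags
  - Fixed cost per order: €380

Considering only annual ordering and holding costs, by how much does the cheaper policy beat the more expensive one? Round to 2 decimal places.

€6,510.68

Annual cost at Q: ordering D·S/Q plus holding Q·H/2.
TC(615) = (23,500/615)×380 + (615/2)×30 = €23,745.33
TC(1,658) = (23,500/1,658)×380 + (1,658/2)×30 = €30,256.01
|ΔTC| = |€23,745.33 − €30,256.01| = €6,510.68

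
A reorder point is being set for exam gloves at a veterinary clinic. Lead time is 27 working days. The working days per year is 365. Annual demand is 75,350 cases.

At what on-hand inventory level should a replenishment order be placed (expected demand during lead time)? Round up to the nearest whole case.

5,574 cases

Daily demand d = 75,350 / 365 = 206.438 cases/day
Demand during lead time = 206.438 × 27 = 5,573.84
Reorder point = 5,573.84 → round up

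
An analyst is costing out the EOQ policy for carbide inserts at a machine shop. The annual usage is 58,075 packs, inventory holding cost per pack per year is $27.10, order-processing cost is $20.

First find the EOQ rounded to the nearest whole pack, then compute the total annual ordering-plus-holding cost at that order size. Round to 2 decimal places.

Q* = √(2·D·S / H) = √(2·58,075·20 / 27.1) = √85,719.6 ≈ 292.78 → Q = 293 packs
Ordering: D/Q × S = 58,075/293 × $20 = $3,964.16
Holding:  Q/2 × H = 293/2 × $27.1 = $3,970.15
Total = $3,964.16 + $3,970.15 = $7,934.31

$7,934.31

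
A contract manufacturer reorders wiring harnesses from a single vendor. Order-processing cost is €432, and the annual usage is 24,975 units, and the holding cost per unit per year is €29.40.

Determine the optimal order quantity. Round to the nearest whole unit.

2DS/H = 2·24,975·432/29.4 = 733,959.18
EOQ = √733,959.18 ≈ 856.71

857 units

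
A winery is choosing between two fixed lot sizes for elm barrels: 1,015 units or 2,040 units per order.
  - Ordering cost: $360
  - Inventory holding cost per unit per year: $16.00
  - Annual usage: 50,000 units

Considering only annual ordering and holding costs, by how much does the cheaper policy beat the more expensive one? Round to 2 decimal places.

Annual cost at Q: ordering D·S/Q plus holding Q·H/2.
TC(1,015) = (50,000/1,015)×360 + (1,015/2)×16 = $25,853.99
TC(2,040) = (50,000/2,040)×360 + (2,040/2)×16 = $25,143.53
|ΔTC| = |$25,853.99 − $25,143.53| = $710.46

$710.46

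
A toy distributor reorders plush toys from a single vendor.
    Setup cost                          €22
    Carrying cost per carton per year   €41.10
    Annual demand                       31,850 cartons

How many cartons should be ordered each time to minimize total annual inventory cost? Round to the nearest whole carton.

185 cartons

Optimal lot size Q* = (2 × 31,850 × €22 / €41.1)^½ ≈ 184.65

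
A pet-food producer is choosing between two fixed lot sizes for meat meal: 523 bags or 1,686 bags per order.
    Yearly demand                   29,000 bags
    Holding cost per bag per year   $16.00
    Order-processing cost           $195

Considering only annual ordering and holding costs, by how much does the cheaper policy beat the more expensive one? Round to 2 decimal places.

Annual cost at Q: ordering D·S/Q plus holding Q·H/2.
TC(523) = (29,000/523)×195 + (523/2)×16 = $14,996.62
TC(1,686) = (29,000/1,686)×195 + (1,686/2)×16 = $16,842.09
|ΔTC| = |$14,996.62 − $16,842.09| = $1,845.47

$1,845.47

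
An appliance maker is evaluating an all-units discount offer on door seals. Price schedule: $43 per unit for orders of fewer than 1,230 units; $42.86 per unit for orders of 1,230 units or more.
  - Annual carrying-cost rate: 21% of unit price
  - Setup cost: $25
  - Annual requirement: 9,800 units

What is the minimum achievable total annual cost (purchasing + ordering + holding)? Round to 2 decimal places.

$423,503.50

H₁ = 21%×$43 = $9.0300;  H₂ = 21%×$42.86 = $9.0006
EOQ₁ = √(2×9,800×25/9.0300) = 232.95  (< 1,230, feasible at tier 1)
EOQ₂ = √(2×9,800×25/9.0006) = 233.33  (< 1,230 → use Q = 1,230 at tier-2 price)
TC(tier 1 (EOQ₁), Q≈232.9) = $423,503.50
TC(tier 2, Q≈1,230.0) = $425,762.56
Minimum at tier 1 (EOQ₁): $423,503.50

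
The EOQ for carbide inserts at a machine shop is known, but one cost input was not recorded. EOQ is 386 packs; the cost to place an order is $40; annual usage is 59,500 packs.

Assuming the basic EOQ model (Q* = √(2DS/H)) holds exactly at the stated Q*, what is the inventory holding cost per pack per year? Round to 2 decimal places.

Since Q* = (2DS/H)^½, squaring gives Q*²·H = 2DS.
H = 2DS / Q² = 2 × 59,500 × 40 / 386² = 31.9472

$31.95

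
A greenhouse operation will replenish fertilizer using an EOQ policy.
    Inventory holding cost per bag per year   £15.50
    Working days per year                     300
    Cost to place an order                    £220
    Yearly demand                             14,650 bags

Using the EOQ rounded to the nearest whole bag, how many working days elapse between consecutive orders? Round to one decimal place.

13.2 days

2DS/H = 2·14,650·220/15.5 = 415,870.97
EOQ = √415,870.97 ≈ 644.88 → Q = 645 bags
Cycle time = (working days × Q)/D = (300 × 645) / 14,650 = 13.208 days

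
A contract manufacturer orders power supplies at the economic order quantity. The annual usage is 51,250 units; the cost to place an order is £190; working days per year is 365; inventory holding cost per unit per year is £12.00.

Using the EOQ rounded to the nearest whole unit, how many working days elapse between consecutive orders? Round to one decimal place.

2DS/H = 2·51,250·190/12 = 1,622,916.67
EOQ = √1,622,916.67 ≈ 1,273.94 → Q = 1,274 units
Days between orders = 365 / (D/Q) = 365 / 40.228 ≈ 9.073

9.1 days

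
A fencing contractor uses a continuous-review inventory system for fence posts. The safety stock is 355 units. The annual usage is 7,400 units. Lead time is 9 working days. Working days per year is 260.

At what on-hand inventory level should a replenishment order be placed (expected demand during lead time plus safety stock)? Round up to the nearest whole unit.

612 units

Daily demand d = 7,400 / 260 = 28.462 units/day
Demand during lead time = 28.462 × 9 = 256.15
Reorder point = 256.15 + 355 = 611.15 → round up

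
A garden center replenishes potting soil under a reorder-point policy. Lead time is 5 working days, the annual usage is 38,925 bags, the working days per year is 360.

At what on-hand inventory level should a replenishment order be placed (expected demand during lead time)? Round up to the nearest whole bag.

Daily demand d = 38,925 / 360 = 108.125 bags/day
Demand during lead time = 108.125 × 5 = 540.62
Reorder point = 540.62 → round up

541 bags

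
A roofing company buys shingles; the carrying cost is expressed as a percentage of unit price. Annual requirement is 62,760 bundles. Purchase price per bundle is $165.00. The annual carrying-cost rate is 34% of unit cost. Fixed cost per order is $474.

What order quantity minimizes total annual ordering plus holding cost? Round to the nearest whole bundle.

1,030 bundles

Holding cost per bundle per year: H = 34% × $165 = $56.1000
2DS/H = 2·62,760·474/56.1 = 1,060,543.32
EOQ = √1,060,543.32 ≈ 1,029.83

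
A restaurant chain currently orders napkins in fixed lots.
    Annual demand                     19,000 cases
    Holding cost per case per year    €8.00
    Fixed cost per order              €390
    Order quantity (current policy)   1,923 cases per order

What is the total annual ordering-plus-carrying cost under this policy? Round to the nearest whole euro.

€11,545

Annual ordering cost = (D/Q)·S = (19,000/1,923) × 390 = €3,853.35
Annual holding cost  = (Q/2)·H = (1,923/2) × 8 = €7,692.00
Total = €3,853.35 + €7,692.00 = €11,545.35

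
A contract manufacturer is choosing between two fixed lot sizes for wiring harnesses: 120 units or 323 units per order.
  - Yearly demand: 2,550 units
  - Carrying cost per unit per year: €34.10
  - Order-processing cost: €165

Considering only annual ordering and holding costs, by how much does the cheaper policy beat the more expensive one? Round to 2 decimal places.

TC(Q) = (D/Q)S + (Q/2)H
TC(120) = (2,550/120)×165 + (120/2)×34.1 = €5,552.25
TC(323) = (2,550/323)×165 + (323/2)×34.1 = €6,809.78
Lots of 120 are cheaper by €1,257.53.

€1,257.53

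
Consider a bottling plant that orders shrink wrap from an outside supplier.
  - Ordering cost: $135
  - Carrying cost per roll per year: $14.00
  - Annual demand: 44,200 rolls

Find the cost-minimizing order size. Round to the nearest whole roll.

923 rolls

Optimal lot size Q* = (2 × 44,200 × $135 / $14)^½ ≈ 923.27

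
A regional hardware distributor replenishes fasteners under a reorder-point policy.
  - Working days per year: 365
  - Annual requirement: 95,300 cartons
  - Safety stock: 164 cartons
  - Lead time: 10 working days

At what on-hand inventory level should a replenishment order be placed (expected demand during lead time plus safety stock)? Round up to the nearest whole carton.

Daily demand d = 95,300 / 365 = 261.096 cartons/day
Demand during lead time = 261.096 × 10 = 2,610.96
Reorder point = 2,610.96 + 164 = 2,774.96 → round up

2,775 cartons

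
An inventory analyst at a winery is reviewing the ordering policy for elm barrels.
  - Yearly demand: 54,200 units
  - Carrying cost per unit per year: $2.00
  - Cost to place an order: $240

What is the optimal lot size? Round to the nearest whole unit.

Q* = √(2·D·S / H) = √(2·54,200·240 / 2) = √13,008,000.0 ≈ 3,606.66

3,607 units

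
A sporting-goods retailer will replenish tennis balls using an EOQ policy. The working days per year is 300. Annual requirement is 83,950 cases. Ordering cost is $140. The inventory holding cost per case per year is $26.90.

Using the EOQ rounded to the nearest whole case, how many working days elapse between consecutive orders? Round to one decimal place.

3.3 days

Optimal lot size Q* = (2 × 83,950 × $140 / $26.9)^½ ≈ 934.79 → Q = 935 cases
Cycle time = (working days × Q)/D = (300 × 935) / 83,950 = 3.341 days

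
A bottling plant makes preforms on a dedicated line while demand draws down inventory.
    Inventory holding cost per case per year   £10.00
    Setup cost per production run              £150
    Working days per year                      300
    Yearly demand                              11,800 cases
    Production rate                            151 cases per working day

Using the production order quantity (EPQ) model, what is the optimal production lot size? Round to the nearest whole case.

692 cases

d = 11,800/300 = 39.3333 cases/day;  effective holding cost H(1 − d/p) = 10·(1 − 39.3333/151) = 7.39514
Q* = √(2DS / H_eff) = √(2·11,800·150 / 7.39514) ≈ 691.88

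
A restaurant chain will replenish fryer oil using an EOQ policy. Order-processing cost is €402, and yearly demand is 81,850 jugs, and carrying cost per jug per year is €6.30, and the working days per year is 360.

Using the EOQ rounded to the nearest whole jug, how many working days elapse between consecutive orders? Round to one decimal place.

Q* = √(2·D·S / H) = √(2·81,850·402 / 6.3) = √10,445,619.0 ≈ 3,231.97 → Q = 3,232 jugs
Days between orders = 360 / (D/Q) = 360 / 25.325 ≈ 14.215

14.2 days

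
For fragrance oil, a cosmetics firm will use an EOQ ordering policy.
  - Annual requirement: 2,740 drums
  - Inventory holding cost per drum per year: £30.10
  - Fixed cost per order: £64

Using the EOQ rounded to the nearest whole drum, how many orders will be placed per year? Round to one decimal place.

25.4 orders per year

2DS/H = 2·2,740·64/30.1 = 11,651.83
EOQ = √11,651.83 ≈ 107.94 → Q = 108
N = D/Q = 2,740/108 ≈ 25.370 orders/yr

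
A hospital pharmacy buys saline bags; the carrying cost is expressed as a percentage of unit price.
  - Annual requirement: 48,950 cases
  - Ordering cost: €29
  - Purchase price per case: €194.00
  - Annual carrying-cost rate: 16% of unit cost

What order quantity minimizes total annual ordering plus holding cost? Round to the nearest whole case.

H = i·C = 0.16 × €194 = €31.0400 per case-year
Q* = √(2·D·S / H) = √(2·48,950·29 / 31.04) = √91,465.9 ≈ 302.43

302 cases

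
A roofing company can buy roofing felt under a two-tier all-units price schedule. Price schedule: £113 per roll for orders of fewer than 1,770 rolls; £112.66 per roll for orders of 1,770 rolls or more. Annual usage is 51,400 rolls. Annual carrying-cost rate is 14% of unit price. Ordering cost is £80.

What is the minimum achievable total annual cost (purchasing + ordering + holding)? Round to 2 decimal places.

H₁ = 14%×£113 = £15.8200;  H₂ = 14%×£112.66 = £15.7724
EOQ₁ = √(2×51,400×80/15.8200) = 721.01  (< 1,770, feasible at tier 1)
EOQ₂ = √(2×51,400×80/15.7724) = 722.09  (< 1,770 → use Q = 1,770 at tier-2 price)
TC(tier 1 (EOQ₁), Q≈721.0) = £5,819,606.30
TC(tier 2, Q≈1,770.0) = £5,807,005.74
Minimum at tier 2: £5,807,005.74

£5,807,005.74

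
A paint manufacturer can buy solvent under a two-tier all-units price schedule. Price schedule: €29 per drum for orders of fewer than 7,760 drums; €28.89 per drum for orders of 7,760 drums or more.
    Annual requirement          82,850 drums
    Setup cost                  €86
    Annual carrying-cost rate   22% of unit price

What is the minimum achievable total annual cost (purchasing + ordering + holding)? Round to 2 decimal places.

€2,412,185.00

H₁ = 22%×€29 = €6.3800;  H₂ = 22%×€28.89 = €6.3558
EOQ₁ = √(2×82,850×86/6.3800) = 1,494.51  (< 7,760, feasible at tier 1)
EOQ₂ = √(2×82,850×86/6.3558) = 1,497.36  (< 7,760 → use Q = 7,760 at tier-2 price)
TC(tier 1 (EOQ₁), Q≈1,494.5) = €2,412,185.00
TC(tier 2, Q≈7,760.0) = €2,419,115.19
Minimum at tier 1 (EOQ₁): €2,412,185.00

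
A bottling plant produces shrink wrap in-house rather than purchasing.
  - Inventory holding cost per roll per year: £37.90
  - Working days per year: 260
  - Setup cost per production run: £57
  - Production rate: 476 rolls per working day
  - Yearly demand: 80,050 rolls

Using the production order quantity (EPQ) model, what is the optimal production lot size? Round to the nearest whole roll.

826 rolls

Daily demand d = 80,050/260 = 307.885; p = 476; 1 − d/p = 0.35318
EPQ = √(2DS / (H(1 − d/p)))
    = √(2 × 80,050 × 57 / (37.9 × 0.35318)) ≈ 825.68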